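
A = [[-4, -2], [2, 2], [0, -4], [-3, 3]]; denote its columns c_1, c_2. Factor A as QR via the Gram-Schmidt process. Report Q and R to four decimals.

Q = [[-0.7428, -0.2774], [0.3714, 0.3136], [0.0000, -0.6996], [-0.5571, 0.5790]], R = [[5.3852, 0.5571], [0.0000, 5.7175]]

e_1 = c_1/‖c_1‖ = (-4, 2, 0, -3)/5.3852 = (-0.7428, 0.3714, 0.0000, -0.5571).
r_{12} = e_1·c_2 = 0.5571.
u_2 = c_2 − 0.5571·e_1 = (-1.5862, 1.7931, -4.0000, 3.3103).
‖u_2‖ = 5.7175, so e_2 = (-0.2774, 0.3136, -0.6996, 0.5790).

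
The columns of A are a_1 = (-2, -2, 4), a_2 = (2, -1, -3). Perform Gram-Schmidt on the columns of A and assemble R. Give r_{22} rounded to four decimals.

a_1 = (-2, -2, 4); ‖a_1‖ = 4.8990, so e_1 = (-0.4082, -0.4082, 0.8165).
e_1·a_2 = (-0.4082)·2 + (-0.4082)·(-1) + 0.8165·(-3) = -2.8577.
u_2 = a_2 + 2.8577·e_1 = (0.8333, -2.1667, -0.6667).
r_{22} = ‖u_2‖ = 2.4152.

r_{22} = 2.4152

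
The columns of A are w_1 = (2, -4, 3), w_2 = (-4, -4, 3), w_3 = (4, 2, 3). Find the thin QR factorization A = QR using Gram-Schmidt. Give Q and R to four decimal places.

w_1 = (2, -4, 3); ‖w_1‖ = 5.3852, so e_1 = (0.3714, -0.7428, 0.5571).
e_1·w_2 = 0.3714·(-4) + (-0.7428)·(-4) + 0.5571·3 = 3.1568.
u_2 = w_2 − 3.1568·e_1 = (-5.1724, -1.6552, 1.2414).
‖u_2‖ = 5.5709, so e_2 = (-0.9285, -0.2971, 0.2228).
e_1·w_3 = 0.3714·4 + (-0.7428)·2 + 0.5571·3 = 1.6713; e_2·w_3 = (-0.9285)·4 + (-0.2971)·2 + 0.2228·3 = -3.6396.
u_3 = w_3 − 1.6713·e_1 + 3.6396·e_2 = (0.0000, 2.1600, 2.8800).
‖u_3‖ = 3.6000, so e_3 = (0.0000, 0.6000, 0.8000).

Q = [[0.3714, -0.9285, 0.0000], [-0.7428, -0.2971, 0.6000], [0.5571, 0.2228, 0.8000]], R = [[5.3852, 3.1568, 1.6713], [0.0000, 5.5709, -3.6396], [0.0000, 0.0000, 3.6000]]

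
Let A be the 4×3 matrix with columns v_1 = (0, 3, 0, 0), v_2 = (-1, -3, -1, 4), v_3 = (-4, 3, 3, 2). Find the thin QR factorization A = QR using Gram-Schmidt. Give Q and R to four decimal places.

v_1 = (0, 3, 0, 0); ‖v_1‖ = 3.0000, so e_1 = (0.0000, 1.0000, 0.0000, 0.0000).
e_1·v_2 = 0.0000·(-1) + 1.0000·(-3) + 0.0000·(-1) + 0.0000·4 = -3.0000.
u_2 = v_2 + 3.0000·e_1 = (-1.0000, 0.0000, -1.0000, 4.0000).
‖u_2‖ = 4.2426, so e_2 = (-0.2357, 0.0000, -0.2357, 0.9428).
e_1·v_3 = 0.0000·(-4) + 1.0000·3 + 0.0000·3 + 0.0000·2 = 3.0000; e_2·v_3 = (-0.2357)·(-4) + 0.0000·3 + (-0.2357)·3 + 0.9428·2 = 2.1213.
u_3 = v_3 − 3.0000·e_1 − 2.1213·e_2 = (-3.5000, 0.0000, 3.5000, 0.0000).
‖u_3‖ = 4.9497, so e_3 = (-0.7071, 0.0000, 0.7071, 0.0000).

Q = [[0.0000, -0.2357, -0.7071], [1.0000, 0.0000, 0.0000], [0.0000, -0.2357, 0.7071], [0.0000, 0.9428, 0.0000]], R = [[3.0000, -3.0000, 3.0000], [0.0000, 4.2426, 2.1213], [0.0000, 0.0000, 4.9497]]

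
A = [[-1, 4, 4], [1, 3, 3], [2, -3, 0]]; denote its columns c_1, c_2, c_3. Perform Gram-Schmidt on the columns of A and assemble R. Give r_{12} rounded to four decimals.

r_{12} = -2.8577

c_1 = (-1, 1, 2); ‖c_1‖ = 2.4495, so q_1 = (-0.4082, 0.4082, 0.8165).
r_{12} = q_1·c_2 = -2.8577.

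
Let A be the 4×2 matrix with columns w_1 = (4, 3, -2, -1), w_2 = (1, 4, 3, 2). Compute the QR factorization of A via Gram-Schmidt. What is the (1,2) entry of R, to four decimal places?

w_1 = (4, 3, -2, -1); ‖w_1‖ = 5.4772, so q_1 = (0.7303, 0.5477, -0.3651, -0.1826).
r_{12} = q_1·w_2 = 1.4606.

r_{12} = 1.4606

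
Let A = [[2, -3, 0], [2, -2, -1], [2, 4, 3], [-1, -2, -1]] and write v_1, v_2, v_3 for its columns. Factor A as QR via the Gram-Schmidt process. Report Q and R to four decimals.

Q = [[0.5547, -0.5222, 0.5966], [0.5547, -0.3482, -0.6961], [0.5547, 0.6963, 0.2537], [-0.2774, -0.3482, 0.3085]], R = [[3.6056, 0.0000, 1.3868], [0.0000, 5.7446, 2.7852], [0.0000, 0.0000, 1.1486]]

v_1 = (2, 2, 2, -1); ‖v_1‖ = 3.6056, so q_1 = (0.5547, 0.5547, 0.5547, -0.2774).
q_1·v_2 = 0.5547·(-3) + 0.5547·(-2) + 0.5547·4 + (-0.2774)·(-2) = 0.0000.
u_2 = v_2 + 0.0000·q_1 = (-3.0000, -2.0000, 4.0000, -2.0000).
‖u_2‖ = 5.7446, so q_2 = (-0.5222, -0.3482, 0.6963, -0.3482).
q_1·v_3 = 0.5547·0 + 0.5547·(-1) + 0.5547·3 + (-0.2774)·(-1) = 1.3868; q_2·v_3 = (-0.5222)·0 + (-0.3482)·(-1) + 0.6963·3 + (-0.3482)·(-1) = 2.7852.
u_3 = v_3 − 1.3868·q_1 − 2.7852·q_2 = (0.6853, -0.7995, 0.2914, 0.3543).
‖u_3‖ = 1.1486, so q_3 = (0.5966, -0.6961, 0.2537, 0.3085).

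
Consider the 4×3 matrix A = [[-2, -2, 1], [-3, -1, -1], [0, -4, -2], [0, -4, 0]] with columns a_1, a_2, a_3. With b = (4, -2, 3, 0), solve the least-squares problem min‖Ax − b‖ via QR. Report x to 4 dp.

x = (0.1409, -0.6528, 0.7381)

a_1 = (-2, -3, 0, 0); ‖a_1‖ = 3.6056, so q_1 = (-0.5547, -0.8321, 0.0000, 0.0000).
q_1·a_2 = (-0.5547)·(-2) + (-0.8321)·(-1) + 0.0000·(-4) + 0.0000·(-4) = 1.9415.
u_2 = a_2 − 1.9415·q_1 = (-0.9231, 0.6154, -4.0000, -4.0000).
‖u_2‖ = 5.7646, so q_2 = (-0.1601, 0.1068, -0.6939, -0.6939).
q_1·a_3 = (-0.5547)·1 + (-0.8321)·(-1) + 0.0000·(-2) + 0.0000·0 = 0.2774; q_2·a_3 = (-0.1601)·1 + 0.1068·(-1) + (-0.6939)·(-2) + (-0.6939)·0 = 1.1209.
u_3 = a_3 − 0.2774·q_1 − 1.1209·q_2 = (1.3333, -0.8889, -1.2222, 0.7778).
‖u_3‖ = 2.1602, so q_3 = (0.6172, -0.4115, -0.5658, 0.3600).
Qᵀb = (-0.5547, -2.9357, 1.5945).
Back-substitute: x_3 = 1.5945/2.1602 = 0.7381.
x_2 = (-2.9357 − 1.1209·0.7381)/5.7646 = -0.6528.
x_1 = (-0.5547 − 1.9415·(-0.6528) − 0.2774·0.7381)/3.6056 = 0.1409.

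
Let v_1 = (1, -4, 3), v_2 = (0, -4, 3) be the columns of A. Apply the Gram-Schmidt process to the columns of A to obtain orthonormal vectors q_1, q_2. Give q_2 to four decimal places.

q_1 = v_1/‖v_1‖ = (1, -4, 3)/5.0990 = (0.1961, -0.7845, 0.5883).
r_{12} = q_1·v_2 = 4.9029.
u_2 = v_2 − 4.9029·q_1 = (-0.9615, -0.1538, 0.1154).
‖u_2‖ = 0.9806, so q_2 = (-0.9806, -0.1569, 0.1177).

q_2 = (-0.9806, -0.1569, 0.1177)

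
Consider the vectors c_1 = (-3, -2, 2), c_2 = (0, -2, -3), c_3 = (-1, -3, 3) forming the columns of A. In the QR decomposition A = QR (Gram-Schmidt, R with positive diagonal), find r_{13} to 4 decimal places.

q_1 = c_1/‖c_1‖ = (-3, -2, 2)/4.1231 = (-0.7276, -0.4851, 0.4851).
r_{13} = q_1·c_3 = 3.6380.

r_{13} = 3.6380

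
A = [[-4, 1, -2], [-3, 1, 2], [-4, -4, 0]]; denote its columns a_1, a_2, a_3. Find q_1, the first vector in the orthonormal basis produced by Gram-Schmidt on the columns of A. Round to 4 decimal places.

q_1 = (-0.6247, -0.4685, -0.6247)

q_1 = a_1/‖a_1‖ = (-4, -3, -4)/6.4031 = (-0.6247, -0.4685, -0.6247).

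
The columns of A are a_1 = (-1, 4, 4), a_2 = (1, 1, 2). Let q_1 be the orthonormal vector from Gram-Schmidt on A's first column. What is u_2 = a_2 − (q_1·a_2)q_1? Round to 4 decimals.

u_2 = (1.3333, -0.3333, 0.6667)

a_1 = (-1, 4, 4); ‖a_1‖ = 5.7446, so q_1 = (-0.1741, 0.6963, 0.6963).
q_1·a_2 = (-0.1741)·1 + 0.6963·1 + 0.6963·2 = 1.9149.
u_2 = a_2 − 1.9149·q_1 = (1.3333, -0.3333, 0.6667).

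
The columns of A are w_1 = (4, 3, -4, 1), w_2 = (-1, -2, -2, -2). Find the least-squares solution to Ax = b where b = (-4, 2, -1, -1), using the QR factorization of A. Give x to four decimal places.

e_1 = w_1/‖w_1‖ = (4, 3, -4, 1)/6.4807 = (0.6172, 0.4629, -0.6172, 0.1543).
r_{12} = e_1·w_2 = -0.6172.
u_2 = w_2 + 0.6172·e_1 = (-0.6190, -1.7143, -2.3810, -1.9048).
‖u_2‖ = 3.5523, so e_2 = (-0.1743, -0.4826, -0.6703, -0.5362).
Qᵀb = (-1.0801, 0.9384).
Back-substitute: x_2 = 0.9384/3.5523 = 0.2642.
x_1 = (-1.0801 + 0.6172·0.2642)/6.4807 = -0.1415.

x = (-0.1415, 0.2642)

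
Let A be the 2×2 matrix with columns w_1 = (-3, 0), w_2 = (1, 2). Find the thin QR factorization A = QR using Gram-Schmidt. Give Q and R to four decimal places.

w_1 = (-3, 0); ‖w_1‖ = 3.0000, so q_1 = (-1.0000, 0.0000).
q_1·w_2 = (-1.0000)·1 + 0.0000·2 = -1.0000.
u_2 = w_2 + 1.0000·q_1 = (0.0000, 2.0000).
‖u_2‖ = 2.0000, so q_2 = (0.0000, 1.0000).

Q = [[-1.0000, 0.0000], [0.0000, 1.0000]], R = [[3.0000, -1.0000], [0.0000, 2.0000]]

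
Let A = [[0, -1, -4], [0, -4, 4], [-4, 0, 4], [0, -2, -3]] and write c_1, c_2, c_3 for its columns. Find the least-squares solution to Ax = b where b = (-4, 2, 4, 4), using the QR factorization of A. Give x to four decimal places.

c_1 = (0, 0, -4, 0); ‖c_1‖ = 4.0000, so e_1 = (0.0000, 0.0000, -1.0000, 0.0000).
e_1·c_2 = 0.0000·(-1) + 0.0000·(-4) + (-1.0000)·0 + 0.0000·(-2) = 0.0000.
u_2 = c_2 + 0.0000·e_1 = (-1.0000, -4.0000, 0.0000, -2.0000).
‖u_2‖ = 4.5826, so e_2 = (-0.2182, -0.8729, 0.0000, -0.4364).
e_1·c_3 = 0.0000·(-4) + 0.0000·4 + (-1.0000)·4 + 0.0000·(-3) = -4.0000; e_2·c_3 = (-0.2182)·(-4) + (-0.8729)·4 + 0.0000·4 + (-0.4364)·(-3) = -1.3093.
u_3 = c_3 + 4.0000·e_1 + 1.3093·e_2 = (-4.2857, 2.8571, 0.0000, -3.5714).
‖u_3‖ = 6.2678, so e_3 = (-0.6838, 0.4558, 0.0000, -0.5698).
Qᵀb = (-4.0000, -2.6186, 1.3675).
Back-substitute: x_3 = 1.3675/6.2678 = 0.2182.
x_2 = (-2.6186 + 1.3093·0.2182)/4.5826 = -0.5091.
x_1 = (-4.0000 + 0.0000·(-0.5091) + 4.0000·0.2182)/4.0000 = -0.7818.

x = (-0.7818, -0.5091, 0.2182)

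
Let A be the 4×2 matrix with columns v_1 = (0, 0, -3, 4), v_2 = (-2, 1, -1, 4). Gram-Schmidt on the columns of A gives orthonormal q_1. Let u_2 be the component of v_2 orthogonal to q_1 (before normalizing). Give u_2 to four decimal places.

u_2 = (-2.0000, 1.0000, 1.2800, 0.9600)

q_1 = v_1/‖v_1‖ = (0, 0, -3, 4)/5.0000 = (0.0000, 0.0000, -0.6000, 0.8000).
r_{12} = q_1·v_2 = 3.8000.
u_2 = v_2 − 3.8000·q_1 = (-2.0000, 1.0000, 1.2800, 0.9600).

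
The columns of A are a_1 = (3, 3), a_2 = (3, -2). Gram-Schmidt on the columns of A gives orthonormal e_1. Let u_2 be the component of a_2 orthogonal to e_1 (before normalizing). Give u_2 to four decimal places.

a_1 = (3, 3); ‖a_1‖ = 4.2426, so e_1 = (0.7071, 0.7071).
e_1·a_2 = 0.7071·3 + 0.7071·(-2) = 0.7071.
u_2 = a_2 − 0.7071·e_1 = (2.5000, -2.5000).

u_2 = (2.5000, -2.5000)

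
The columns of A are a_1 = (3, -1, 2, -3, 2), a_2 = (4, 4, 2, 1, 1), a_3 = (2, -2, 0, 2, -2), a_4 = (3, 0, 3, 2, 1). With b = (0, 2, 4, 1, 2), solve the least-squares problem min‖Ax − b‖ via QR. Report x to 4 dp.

x = (-0.3217, -0.1845, -1.1187, 1.4071)

e_1 = a_1/‖a_1‖ = (3, -1, 2, -3, 2)/5.1962 = (0.5774, -0.1925, 0.3849, -0.5774, 0.3849).
r_{12} = e_1·a_2 = 2.1170.
u_2 = a_2 − 2.1170·e_1 = (2.7778, 4.4074, 1.1852, 2.2222, 0.1852).
‖u_2‖ = 5.7895, so e_2 = (0.4798, 0.7613, 0.2047, 0.3838, 0.0320).
r_{13} = e_1·a_3 = -0.3849; r_{23} = e_2·a_3 = 0.1407.
u_3 = a_3 + 0.3849·e_1 − 0.1407·e_2 = (2.1547, -2.1812, 0.1193, 1.7238, -1.8564).
‖u_3‖ = 3.9790, so e_3 = (0.5415, -0.5482, 0.0300, 0.4332, -0.4665).
r_{14} = e_1·a_4 = 2.1170; r_{24} = e_2·a_4 = 2.8532; r_{34} = e_3·a_4 = 2.1144.
u_4 = a_4 − 2.1170·e_1 − 2.8532·e_2 − 2.1144·e_3 = (-0.7362, -0.6055, 1.5377, 1.2111, 1.0804).
‖u_4‖ = 2.4304, so e_4 = (-0.3029, -0.2491, 0.6327, 0.4983, 0.4445).
Qᵀb = (1.3472, 2.7892, -1.4763, 3.4198).
Back-substitute: x_4 = 3.4198/2.4304 = 1.4071.
x_3 = (-1.4763 − 2.1144·1.4071)/3.9790 = -1.1187.
x_2 = (2.7892 − 0.1407·(-1.1187) − 2.8532·1.4071)/5.7895 = -0.1845.
x_1 = (1.3472 − 2.1170·(-0.1845) + 0.3849·(-1.1187) − 2.1170·1.4071)/5.1962 = -0.3217.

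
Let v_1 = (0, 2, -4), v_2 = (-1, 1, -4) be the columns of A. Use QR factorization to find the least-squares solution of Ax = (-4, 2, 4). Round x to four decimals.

v_1 = (0, 2, -4); ‖v_1‖ = 4.4721, so e_1 = (0.0000, 0.4472, -0.8944).
e_1·v_2 = 0.0000·(-1) + 0.4472·1 + (-0.8944)·(-4) = 4.0249.
u_2 = v_2 − 4.0249·e_1 = (-1.0000, -0.8000, -0.4000).
‖u_2‖ = 1.3416, so e_2 = (-0.7454, -0.5963, -0.2981).
Qᵀb = (-2.6833, 0.5963).
Back-substitute: x_2 = 0.5963/1.3416 = 0.4444.
x_1 = (-2.6833 − 4.0249·0.4444)/4.4721 = -1.0000.

x = (-1.0000, 0.4444)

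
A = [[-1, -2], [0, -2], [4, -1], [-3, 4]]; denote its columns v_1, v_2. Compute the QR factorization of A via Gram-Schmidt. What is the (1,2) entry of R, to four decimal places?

r_{12} = -2.7456

v_1 = (-1, 0, 4, -3); ‖v_1‖ = 5.0990, so e_1 = (-0.1961, 0.0000, 0.7845, -0.5883).
r_{12} = e_1·v_2 = -2.7456.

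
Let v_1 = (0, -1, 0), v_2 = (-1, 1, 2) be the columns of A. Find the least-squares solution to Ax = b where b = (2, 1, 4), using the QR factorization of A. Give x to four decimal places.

x = (0.2000, 1.2000)

e_1 = v_1/‖v_1‖ = (0, -1, 0)/1.0000 = (0.0000, -1.0000, 0.0000).
r_{12} = e_1·v_2 = -1.0000.
u_2 = v_2 + 1.0000·e_1 = (-1.0000, 0.0000, 2.0000).
‖u_2‖ = 2.2361, so e_2 = (-0.4472, 0.0000, 0.8944).
Qᵀb = (-1.0000, 2.6833).
Back-substitute: x_2 = 2.6833/2.2361 = 1.2000.
x_1 = (-1.0000 + 1.0000·1.2000)/1.0000 = 0.2000.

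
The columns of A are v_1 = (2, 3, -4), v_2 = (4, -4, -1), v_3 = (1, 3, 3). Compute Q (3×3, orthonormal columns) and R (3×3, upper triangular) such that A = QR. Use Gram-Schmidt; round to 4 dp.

v_1 = (2, 3, -4); ‖v_1‖ = 5.3852, so q_1 = (0.3714, 0.5571, -0.7428).
q_1·v_2 = 0.3714·4 + 0.5571·(-4) + (-0.7428)·(-1) = 0.0000.
u_2 = v_2 + 0.0000·q_1 = (4.0000, -4.0000, -1.0000).
‖u_2‖ = 5.7446, so q_2 = (0.6963, -0.6963, -0.1741).
q_1·v_3 = 0.3714·1 + 0.5571·3 + (-0.7428)·3 = -0.1857; q_2·v_3 = 0.6963·1 + (-0.6963)·3 + (-0.1741)·3 = -1.9149.
u_3 = v_3 + 0.1857·q_1 + 1.9149·q_2 = (2.4023, 1.7701, 2.5287).
‖u_3‖ = 3.9114, so q_3 = (0.6142, 0.4526, 0.6465).

Q = [[0.3714, 0.6963, 0.6142], [0.5571, -0.6963, 0.4526], [-0.7428, -0.1741, 0.6465]], R = [[5.3852, 0.0000, -0.1857], [0.0000, 5.7446, -1.9149], [0.0000, 0.0000, 3.9114]]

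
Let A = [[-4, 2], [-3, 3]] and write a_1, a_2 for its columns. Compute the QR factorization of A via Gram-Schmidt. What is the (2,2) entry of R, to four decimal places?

q_1 = a_1/‖a_1‖ = (-4, -3)/5.0000 = (-0.8000, -0.6000).
r_{12} = q_1·a_2 = -3.4000.
u_2 = a_2 + 3.4000·q_1 = (-0.7200, 0.9600).
r_{22} = ‖u_2‖ = 1.2000.

r_{22} = 1.2000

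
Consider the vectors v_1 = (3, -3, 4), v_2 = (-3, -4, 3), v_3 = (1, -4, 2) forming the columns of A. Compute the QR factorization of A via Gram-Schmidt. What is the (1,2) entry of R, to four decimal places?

v_1 = (3, -3, 4); ‖v_1‖ = 5.8310, so e_1 = (0.5145, -0.5145, 0.6860).
r_{12} = e_1·v_2 = 2.5725.

r_{12} = 2.5725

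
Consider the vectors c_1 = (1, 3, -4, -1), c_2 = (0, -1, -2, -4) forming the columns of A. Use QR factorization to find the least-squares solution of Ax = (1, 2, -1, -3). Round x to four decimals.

c_1 = (1, 3, -4, -1); ‖c_1‖ = 5.1962, so e_1 = (0.1925, 0.5774, -0.7698, -0.1925).
e_1·c_2 = 0.1925·0 + 0.5774·(-1) + (-0.7698)·(-2) + (-0.1925)·(-4) = 1.7321.
u_2 = c_2 − 1.7321·e_1 = (-0.3333, -2.0000, -0.6667, -3.6667).
‖u_2‖ = 4.2426, so e_2 = (-0.0786, -0.4714, -0.1571, -0.8642).
Qᵀb = (2.6943, 1.7285).
Back-substitute: x_2 = 1.7285/4.2426 = 0.4074.
x_1 = (2.6943 − 1.7321·0.4074)/5.1962 = 0.3827.

x = (0.3827, 0.4074)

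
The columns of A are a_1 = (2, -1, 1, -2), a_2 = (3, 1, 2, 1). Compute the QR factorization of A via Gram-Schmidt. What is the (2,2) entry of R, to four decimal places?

r_{22} = 3.5355

q_1 = a_1/‖a_1‖ = (2, -1, 1, -2)/3.1623 = (0.6325, -0.3162, 0.3162, -0.6325).
r_{12} = q_1·a_2 = 1.5811.
u_2 = a_2 − 1.5811·q_1 = (2.0000, 1.5000, 1.5000, 2.0000).
r_{22} = ‖u_2‖ = 3.5355.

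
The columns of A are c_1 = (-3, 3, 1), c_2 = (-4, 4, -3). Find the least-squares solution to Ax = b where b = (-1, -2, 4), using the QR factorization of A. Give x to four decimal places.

c_1 = (-3, 3, 1); ‖c_1‖ = 4.3589, so q_1 = (-0.6882, 0.6882, 0.2294).
q_1·c_2 = (-0.6882)·(-4) + 0.6882·4 + 0.2294·(-3) = 4.8177.
u_2 = c_2 − 4.8177·q_1 = (-0.6842, 0.6842, -4.1053).
‖u_2‖ = 4.2178, so q_2 = (-0.1622, 0.1622, -0.9733).
Qᵀb = (0.2294, -4.0555).
Back-substitute: x_2 = -4.0555/4.2178 = -0.9615.
x_1 = (0.2294 − 4.8177·(-0.9615))/4.3589 = 1.1154.

x = (1.1154, -0.9615)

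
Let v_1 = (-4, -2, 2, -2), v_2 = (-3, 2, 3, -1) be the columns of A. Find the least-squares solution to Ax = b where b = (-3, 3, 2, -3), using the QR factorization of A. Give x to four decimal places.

e_1 = v_1/‖v_1‖ = (-4, -2, 2, -2)/5.2915 = (-0.7559, -0.3780, 0.3780, -0.3780).
r_{12} = e_1·v_2 = 3.0237.
u_2 = v_2 − 3.0237·e_1 = (-0.7143, 3.1429, 1.8571, 0.1429).
‖u_2‖ = 3.7225, so e_2 = (-0.1919, 0.8443, 0.4989, 0.0384).
Qᵀb = (3.0237, 3.9912).
Back-substitute: x_2 = 3.9912/3.7225 = 1.0722.
x_1 = (3.0237 − 3.0237·1.0722)/5.2915 = -0.0412.

x = (-0.0412, 1.0722)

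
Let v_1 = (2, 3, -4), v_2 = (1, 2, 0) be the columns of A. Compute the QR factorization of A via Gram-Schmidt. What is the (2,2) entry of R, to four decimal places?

v_1 = (2, 3, -4); ‖v_1‖ = 5.3852, so e_1 = (0.3714, 0.5571, -0.7428).
e_1·v_2 = 0.3714·1 + 0.5571·2 + (-0.7428)·0 = 1.4856.
u_2 = v_2 − 1.4856·e_1 = (0.4483, 1.1724, 1.1034).
r_{22} = ‖u_2‖ = 1.6713.

r_{22} = 1.6713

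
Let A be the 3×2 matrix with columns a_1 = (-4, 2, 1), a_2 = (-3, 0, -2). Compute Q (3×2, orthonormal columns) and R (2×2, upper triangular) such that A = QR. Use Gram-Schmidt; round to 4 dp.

a_1 = (-4, 2, 1); ‖a_1‖ = 4.5826, so e_1 = (-0.8729, 0.4364, 0.2182).
e_1·a_2 = (-0.8729)·(-3) + 0.4364·0 + 0.2182·(-2) = 2.1822.
u_2 = a_2 − 2.1822·e_1 = (-1.0952, -0.9524, -2.4762).
‖u_2‖ = 2.8702, so e_2 = (-0.3816, -0.3318, -0.8627).

Q = [[-0.8729, -0.3816], [0.4364, -0.3318], [0.2182, -0.8627]], R = [[4.5826, 2.1822], [0.0000, 2.8702]]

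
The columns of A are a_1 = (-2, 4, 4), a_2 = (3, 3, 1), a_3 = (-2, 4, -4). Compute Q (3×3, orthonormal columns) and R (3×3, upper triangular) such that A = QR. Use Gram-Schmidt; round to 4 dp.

Q = [[-0.3333, 0.8828, -0.3310], [0.6667, 0.4690, 0.5793], [0.6667, -0.0276, -0.7448]], R = [[6.0000, 1.6667, 0.6667], [0.0000, 4.0277, 0.2207], [0.0000, 0.0000, 5.9588]]

a_1 = (-2, 4, 4); ‖a_1‖ = 6.0000, so e_1 = (-0.3333, 0.6667, 0.6667).
e_1·a_2 = (-0.3333)·3 + 0.6667·3 + 0.6667·1 = 1.6667.
u_2 = a_2 − 1.6667·e_1 = (3.5556, 1.8889, -0.1111).
‖u_2‖ = 4.0277, so e_2 = (0.8828, 0.4690, -0.0276).
e_1·a_3 = (-0.3333)·(-2) + 0.6667·4 + 0.6667·(-4) = 0.6667; e_2·a_3 = 0.8828·(-2) + 0.4690·4 + (-0.0276)·(-4) = 0.2207.
u_3 = a_3 − 0.6667·e_1 − 0.2207·e_2 = (-1.9726, 3.4521, -4.4384).
‖u_3‖ = 5.9588, so e_3 = (-0.3310, 0.5793, -0.7448).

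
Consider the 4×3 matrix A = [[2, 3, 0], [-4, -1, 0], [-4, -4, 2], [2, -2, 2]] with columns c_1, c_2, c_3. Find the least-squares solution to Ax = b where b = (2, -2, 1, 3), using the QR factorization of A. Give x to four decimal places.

c_1 = (2, -4, -4, 2); ‖c_1‖ = 6.3246, so e_1 = (0.3162, -0.6325, -0.6325, 0.3162).
e_1·c_2 = 0.3162·3 + (-0.6325)·(-1) + (-0.6325)·(-4) + 0.3162·(-2) = 3.4785.
u_2 = c_2 − 3.4785·e_1 = (1.9000, 1.2000, -1.8000, -3.1000).
‖u_2‖ = 4.2308, so e_2 = (0.4491, 0.2836, -0.4254, -0.7327).
e_1·c_3 = 0.3162·0 + (-0.6325)·0 + (-0.6325)·2 + 0.3162·2 = -0.6325; e_2·c_3 = 0.4491·0 + 0.2836·0 + (-0.4254)·2 + (-0.7327)·2 = -2.3163.
u_3 = c_3 + 0.6325·e_1 + 2.3163·e_2 = (1.2402, 0.2570, 0.6145, 0.5028).
‖u_3‖ = 1.4949, so e_3 = (0.8297, 0.1719, 0.4111, 0.3363).
Qᵀb = (2.2136, -2.2927, 2.7356).
Back-substitute: x_3 = 2.7356/1.4949 = 1.8300.
x_2 = (-2.2927 + 2.3163·1.8300)/4.2308 = 0.4600.
x_1 = (2.2136 − 3.4785·0.4600 + 0.6325·1.8300)/6.3246 = 0.2800.

x = (0.2800, 0.4600, 1.8300)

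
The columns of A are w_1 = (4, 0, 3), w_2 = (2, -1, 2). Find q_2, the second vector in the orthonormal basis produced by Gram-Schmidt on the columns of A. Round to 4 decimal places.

q_1 = w_1/‖w_1‖ = (4, 0, 3)/5.0000 = (0.8000, 0.0000, 0.6000).
r_{12} = q_1·w_2 = 2.8000.
u_2 = w_2 − 2.8000·q_1 = (-0.2400, -1.0000, 0.3200).
‖u_2‖ = 1.0770, so q_2 = (-0.2228, -0.9285, 0.2971).

q_2 = (-0.2228, -0.9285, 0.2971)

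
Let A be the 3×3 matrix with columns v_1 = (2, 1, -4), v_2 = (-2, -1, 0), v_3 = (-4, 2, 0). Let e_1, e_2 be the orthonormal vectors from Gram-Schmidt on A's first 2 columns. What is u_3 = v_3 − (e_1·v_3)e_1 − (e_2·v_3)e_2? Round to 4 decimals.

u_3 = (-1.6000, 3.2000, 0.0000)

v_1 = (2, 1, -4); ‖v_1‖ = 4.5826, so e_1 = (0.4364, 0.2182, -0.8729).
e_1·v_2 = 0.4364·(-2) + 0.2182·(-1) + (-0.8729)·0 = -1.0911.
u_2 = v_2 + 1.0911·e_1 = (-1.5238, -0.7619, -0.9524).
‖u_2‖ = 1.9518, so e_2 = (-0.7807, -0.3904, -0.4880).
e_1·v_3 = 0.4364·(-4) + 0.2182·2 + (-0.8729)·0 = -1.3093; e_2·v_3 = (-0.7807)·(-4) + (-0.3904)·2 + (-0.4880)·0 = 2.3422.
u_3 = v_3 + 1.3093·e_1 − 2.3422·e_2 = (-1.6000, 3.2000, 0.0000).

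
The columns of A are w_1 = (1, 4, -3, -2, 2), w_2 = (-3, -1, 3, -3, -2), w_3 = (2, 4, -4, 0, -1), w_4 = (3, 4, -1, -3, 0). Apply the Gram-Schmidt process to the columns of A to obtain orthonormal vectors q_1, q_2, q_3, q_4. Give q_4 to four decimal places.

q_4 = (0.8107, 0.0764, 0.5025, -0.2784, -0.0829)

w_1 = (1, 4, -3, -2, 2); ‖w_1‖ = 5.8310, so q_1 = (0.1715, 0.6860, -0.5145, -0.3430, 0.3430).
q_1·w_2 = 0.1715·(-3) + 0.6860·(-1) + (-0.5145)·3 + (-0.3430)·(-3) + 0.3430·(-2) = -2.4010.
u_2 = w_2 + 2.4010·q_1 = (-2.5882, 0.6471, 1.7647, -3.8235, -1.1765).
‖u_2‖ = 5.1220, so q_2 = (-0.5053, 0.1263, 0.3445, -0.7465, -0.2297).
q_1·w_3 = 0.1715·2 + 0.6860·4 + (-0.5145)·(-4) + (-0.3430)·0 + 0.3430·(-1) = 4.8020; q_2·w_3 = (-0.5053)·2 + 0.1263·4 + 0.3445·(-4) + (-0.7465)·0 + (-0.2297)·(-1) = -1.6538.
u_3 = w_3 − 4.8020·q_1 + 1.6538·q_2 = (0.3408, 0.9148, -0.9596, 0.4126, -3.0269).
‖u_3‖ = 3.3476, so q_3 = (0.1018, 0.2733, -0.2867, 0.1232, -0.9042).
q_1·w_4 = 0.1715·3 + 0.6860·4 + (-0.5145)·(-1) + (-0.3430)·(-3) + 0.3430·0 = 4.8020; q_2·w_4 = (-0.5053)·3 + 0.1263·4 + 0.3445·(-1) + (-0.7465)·(-3) + (-0.2297)·0 = 0.8843; q_3·w_4 = 0.1018·3 + 0.2733·4 + (-0.2867)·(-1) + 0.1232·(-3) + (-0.9042)·0 = 1.3155.
u_4 = w_4 − 4.8020·q_1 − 0.8843·q_2 − 1.3155·q_3 = (2.4894, 0.2347, 1.5430, -0.8549, -0.2545).
‖u_4‖ = 3.0706, so q_4 = (0.8107, 0.0764, 0.5025, -0.2784, -0.0829).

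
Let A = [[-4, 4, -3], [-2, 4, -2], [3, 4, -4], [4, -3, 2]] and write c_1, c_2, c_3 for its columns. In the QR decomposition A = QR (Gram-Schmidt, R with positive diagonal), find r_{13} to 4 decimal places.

c_1 = (-4, -2, 3, 4); ‖c_1‖ = 6.7082, so q_1 = (-0.5963, -0.2981, 0.4472, 0.5963).
r_{13} = q_1·c_3 = 1.7889.

r_{13} = 1.7889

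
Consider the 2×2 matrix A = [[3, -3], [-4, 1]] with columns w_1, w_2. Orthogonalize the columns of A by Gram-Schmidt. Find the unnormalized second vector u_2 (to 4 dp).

u_2 = (-1.4400, -1.0800)

w_1 = (3, -4); ‖w_1‖ = 5.0000, so q_1 = (0.6000, -0.8000).
q_1·w_2 = 0.6000·(-3) + (-0.8000)·1 = -2.6000.
u_2 = w_2 + 2.6000·q_1 = (-1.4400, -1.0800).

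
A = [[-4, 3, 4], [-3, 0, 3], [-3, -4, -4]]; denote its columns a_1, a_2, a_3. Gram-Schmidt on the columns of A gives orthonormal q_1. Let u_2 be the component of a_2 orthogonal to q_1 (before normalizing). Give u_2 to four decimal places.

u_2 = (3.0000, 0.0000, -4.0000)

q_1 = a_1/‖a_1‖ = (-4, -3, -3)/5.8310 = (-0.6860, -0.5145, -0.5145).
r_{12} = q_1·a_2 = 0.0000.
u_2 = a_2 + 0.0000·q_1 = (3.0000, 0.0000, -4.0000).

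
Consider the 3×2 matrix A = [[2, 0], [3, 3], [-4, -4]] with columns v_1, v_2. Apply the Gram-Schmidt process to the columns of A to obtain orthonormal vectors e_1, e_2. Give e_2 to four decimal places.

e_1 = v_1/‖v_1‖ = (2, 3, -4)/5.3852 = (0.3714, 0.5571, -0.7428).
r_{12} = e_1·v_2 = 4.6424.
u_2 = v_2 − 4.6424·e_1 = (-1.7241, 0.4138, -0.5517).
‖u_2‖ = 1.8570, so e_2 = (-0.9285, 0.2228, -0.2971).

e_2 = (-0.9285, 0.2228, -0.2971)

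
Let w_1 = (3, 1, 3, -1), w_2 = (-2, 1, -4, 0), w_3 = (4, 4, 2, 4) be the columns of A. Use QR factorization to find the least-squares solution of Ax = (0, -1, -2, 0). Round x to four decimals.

w_1 = (3, 1, 3, -1); ‖w_1‖ = 4.4721, so q_1 = (0.6708, 0.2236, 0.6708, -0.2236).
q_1·w_2 = 0.6708·(-2) + 0.2236·1 + 0.6708·(-4) + (-0.2236)·0 = -3.8013.
u_2 = w_2 + 3.8013·q_1 = (0.5500, 1.8500, -1.4500, -0.8500).
‖u_2‖ = 2.5593, so q_2 = (0.2149, 0.7229, -0.5666, -0.3321).
q_1·w_3 = 0.6708·4 + 0.2236·4 + 0.6708·2 + (-0.2236)·4 = 4.0249; q_2·w_3 = 0.2149·4 + 0.7229·4 + (-0.5666)·2 + (-0.3321)·4 = 1.2894.
u_3 = w_3 − 4.0249·q_1 − 1.2894·q_2 = (1.0229, 2.1679, 0.0305, 5.3282).
‖u_3‖ = 5.8427, so q_3 = (0.1751, 0.3710, 0.0052, 0.9119).
Qᵀb = (-1.5652, 0.4103, -0.3815).
Back-substitute: x_3 = -0.3815/5.8427 = -0.0653.
x_2 = (0.4103 − 1.2894·(-0.0653))/2.5593 = 0.1932.
x_1 = (-1.5652 + 3.8013·0.1932 − 4.0249·(-0.0653))/4.4721 = -0.1270.

x = (-0.1270, 0.1932, -0.0653)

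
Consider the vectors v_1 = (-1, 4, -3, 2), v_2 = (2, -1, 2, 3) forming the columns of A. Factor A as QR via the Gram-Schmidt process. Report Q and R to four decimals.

e_1 = v_1/‖v_1‖ = (-1, 4, -3, 2)/5.4772 = (-0.1826, 0.7303, -0.5477, 0.3651).
r_{12} = e_1·v_2 = -1.0954.
u_2 = v_2 + 1.0954·e_1 = (1.8000, -0.2000, 1.4000, 3.4000).
‖u_2‖ = 4.0988, so e_2 = (0.4392, -0.0488, 0.3416, 0.8295).

Q = [[-0.1826, 0.4392], [0.7303, -0.0488], [-0.5477, 0.3416], [0.3651, 0.8295]], R = [[5.4772, -1.0954], [0.0000, 4.0988]]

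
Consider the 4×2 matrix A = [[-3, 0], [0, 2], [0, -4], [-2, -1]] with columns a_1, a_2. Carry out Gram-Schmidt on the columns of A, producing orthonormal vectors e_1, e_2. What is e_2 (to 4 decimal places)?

e_2 = (0.1015, 0.4397, -0.8793, -0.1522)

a_1 = (-3, 0, 0, -2); ‖a_1‖ = 3.6056, so e_1 = (-0.8321, 0.0000, 0.0000, -0.5547).
e_1·a_2 = (-0.8321)·0 + 0.0000·2 + 0.0000·(-4) + (-0.5547)·(-1) = 0.5547.
u_2 = a_2 − 0.5547·e_1 = (0.4615, 2.0000, -4.0000, -0.6923).
‖u_2‖ = 4.5489, so e_2 = (0.1015, 0.4397, -0.8793, -0.1522).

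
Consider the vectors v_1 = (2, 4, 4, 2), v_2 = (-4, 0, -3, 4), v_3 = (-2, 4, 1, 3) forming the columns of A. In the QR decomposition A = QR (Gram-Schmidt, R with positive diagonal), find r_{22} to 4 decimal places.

v_1 = (2, 4, 4, 2); ‖v_1‖ = 6.3246, so q_1 = (0.3162, 0.6325, 0.6325, 0.3162).
q_1·v_2 = 0.3162·(-4) + 0.6325·0 + 0.6325·(-3) + 0.3162·4 = -1.8974.
u_2 = v_2 + 1.8974·q_1 = (-3.4000, 1.2000, -1.8000, 4.6000).
r_{22} = ‖u_2‖ = 6.1156.

r_{22} = 6.1156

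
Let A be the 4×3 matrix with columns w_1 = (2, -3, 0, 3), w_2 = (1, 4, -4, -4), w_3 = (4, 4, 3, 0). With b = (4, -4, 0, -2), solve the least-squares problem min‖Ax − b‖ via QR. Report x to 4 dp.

w_1 = (2, -3, 0, 3); ‖w_1‖ = 4.6904, so e_1 = (0.4264, -0.6396, 0.0000, 0.6396).
e_1·w_2 = 0.4264·1 + (-0.6396)·4 + 0.0000·(-4) + 0.6396·(-4) = -4.6904.
u_2 = w_2 + 4.6904·e_1 = (3.0000, 1.0000, -4.0000, -1.0000).
‖u_2‖ = 5.1962, so e_2 = (0.5774, 0.1925, -0.7698, -0.1925).
e_1·w_3 = 0.4264·4 + (-0.6396)·4 + 0.0000·3 + 0.6396·0 = -0.8528; e_2·w_3 = 0.5774·4 + 0.1925·4 + (-0.7698)·3 + (-0.1925)·0 = 0.7698.
u_3 = w_3 + 0.8528·e_1 − 0.7698·e_2 = (3.9192, 3.3064, 3.5926, 0.6936).
‖u_3‖ = 6.2992, so e_3 = (0.6222, 0.5249, 0.5703, 0.1101).
Qᵀb = (2.9848, 1.9245, 0.1689).
Back-substitute: x_3 = 0.1689/6.2992 = 0.0268.
x_2 = (1.9245 − 0.7698·0.0268)/5.1962 = 0.3664.
x_1 = (2.9848 + 4.6904·0.3664 + 0.8528·0.0268)/4.6904 = 1.0076.

x = (1.0076, 0.3664, 0.0268)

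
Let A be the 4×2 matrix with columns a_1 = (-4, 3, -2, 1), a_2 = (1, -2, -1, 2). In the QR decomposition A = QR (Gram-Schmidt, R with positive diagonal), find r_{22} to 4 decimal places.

r_{22} = 2.9665

a_1 = (-4, 3, -2, 1); ‖a_1‖ = 5.4772, so q_1 = (-0.7303, 0.5477, -0.3651, 0.1826).
q_1·a_2 = (-0.7303)·1 + 0.5477·(-2) + (-0.3651)·(-1) + 0.1826·2 = -1.0954.
u_2 = a_2 + 1.0954·q_1 = (0.2000, -1.4000, -1.4000, 2.2000).
r_{22} = ‖u_2‖ = 2.9665.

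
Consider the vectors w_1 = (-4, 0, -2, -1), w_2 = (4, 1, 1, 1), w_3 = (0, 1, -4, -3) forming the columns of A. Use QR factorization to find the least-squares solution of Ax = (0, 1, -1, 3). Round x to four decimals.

w_1 = (-4, 0, -2, -1); ‖w_1‖ = 4.5826, so e_1 = (-0.8729, 0.0000, -0.4364, -0.2182).
e_1·w_2 = (-0.8729)·4 + 0.0000·1 + (-0.4364)·1 + (-0.2182)·1 = -4.1461.
u_2 = w_2 + 4.1461·e_1 = (0.3810, 1.0000, -0.8095, 0.0952).
‖u_2‖ = 1.3452, so e_2 = (0.2832, 0.7434, -0.6018, 0.0708).
e_1·w_3 = (-0.8729)·0 + 0.0000·1 + (-0.4364)·(-4) + (-0.2182)·(-3) = 2.4004; e_2·w_3 = 0.2832·0 + 0.7434·1 + (-0.6018)·(-4) + 0.0708·(-3) = 2.9382.
u_3 = w_3 − 2.4004·e_1 − 2.9382·e_2 = (1.2632, -1.1842, -1.1842, -2.6842).
‖u_3‖ = 3.4066, so e_3 = (0.3708, -0.3476, -0.3476, -0.7879).
Qᵀb = (-0.2182, 1.5576, -2.3638).
Back-substitute: x_3 = -2.3638/3.4066 = -0.6939.
x_2 = (1.5576 − 2.9382·(-0.6939))/1.3452 = 2.6735.
x_1 = (-0.2182 + 4.1461·2.6735 − 2.4004·(-0.6939))/4.5826 = 2.7347.

x = (2.7347, 2.6735, -0.6939)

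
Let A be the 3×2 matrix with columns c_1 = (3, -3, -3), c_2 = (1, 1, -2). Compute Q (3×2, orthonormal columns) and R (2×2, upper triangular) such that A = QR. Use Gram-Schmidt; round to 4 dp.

e_1 = c_1/‖c_1‖ = (3, -3, -3)/5.1962 = (0.5774, -0.5774, -0.5774).
r_{12} = e_1·c_2 = 1.1547.
u_2 = c_2 − 1.1547·e_1 = (0.3333, 1.6667, -1.3333).
‖u_2‖ = 2.1602, so e_2 = (0.1543, 0.7715, -0.6172).

Q = [[0.5774, 0.1543], [-0.5774, 0.7715], [-0.5774, -0.6172]], R = [[5.1962, 1.1547], [0.0000, 2.1602]]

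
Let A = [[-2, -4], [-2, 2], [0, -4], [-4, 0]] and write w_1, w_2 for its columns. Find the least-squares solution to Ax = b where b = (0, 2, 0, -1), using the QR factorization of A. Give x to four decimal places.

x = (-0.0189, 0.1132)

w_1 = (-2, -2, 0, -4); ‖w_1‖ = 4.8990, so q_1 = (-0.4082, -0.4082, 0.0000, -0.8165).
q_1·w_2 = (-0.4082)·(-4) + (-0.4082)·2 + 0.0000·(-4) + (-0.8165)·0 = 0.8165.
u_2 = w_2 − 0.8165·q_1 = (-3.6667, 2.3333, -4.0000, 0.6667).
‖u_2‖ = 5.9442, so q_2 = (-0.6168, 0.3925, -0.6729, 0.1122).
Qᵀb = (0.0000, 0.6729).
Back-substitute: x_2 = 0.6729/5.9442 = 0.1132.
x_1 = (0.0000 − 0.8165·0.1132)/4.8990 = -0.0189.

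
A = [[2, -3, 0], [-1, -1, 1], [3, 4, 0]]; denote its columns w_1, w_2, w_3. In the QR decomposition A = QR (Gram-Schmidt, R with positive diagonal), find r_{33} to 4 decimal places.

r_{33} = 0.9578

w_1 = (2, -1, 3); ‖w_1‖ = 3.7417, so q_1 = (0.5345, -0.2673, 0.8018).
q_1·w_2 = 0.5345·(-3) + (-0.2673)·(-1) + 0.8018·4 = 1.8708.
u_2 = w_2 − 1.8708·q_1 = (-4.0000, -0.5000, 2.5000).
‖u_2‖ = 4.7434, so q_2 = (-0.8433, -0.1054, 0.5270).
q_1·w_3 = 0.5345·0 + (-0.2673)·1 + 0.8018·0 = -0.2673; q_2·w_3 = (-0.8433)·0 + (-0.1054)·1 + 0.5270·0 = -0.1054.
u_3 = w_3 + 0.2673·q_1 + 0.1054·q_2 = (0.0540, 0.9175, 0.2698).
r_{33} = ‖u_3‖ = 0.9578.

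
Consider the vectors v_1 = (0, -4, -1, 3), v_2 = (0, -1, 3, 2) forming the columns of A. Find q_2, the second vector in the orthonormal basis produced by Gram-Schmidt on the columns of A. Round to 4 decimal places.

q_2 = (0.0000, 0.0221, 0.9392, 0.3425)

q_1 = v_1/‖v_1‖ = (0, -4, -1, 3)/5.0990 = (0.0000, -0.7845, -0.1961, 0.5883).
r_{12} = q_1·v_2 = 1.3728.
u_2 = v_2 − 1.3728·q_1 = (0.0000, 0.0769, 3.2692, 1.1923).
‖u_2‖ = 3.4807, so q_2 = (0.0000, 0.0221, 0.9392, 0.3425).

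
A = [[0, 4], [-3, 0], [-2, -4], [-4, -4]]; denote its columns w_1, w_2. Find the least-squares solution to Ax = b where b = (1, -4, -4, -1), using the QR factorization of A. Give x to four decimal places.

x = (0.7059, 0.1471)

e_1 = w_1/‖w_1‖ = (0, -3, -2, -4)/5.3852 = (0.0000, -0.5571, -0.3714, -0.7428).
r_{12} = e_1·w_2 = 4.4567.
u_2 = w_2 − 4.4567·e_1 = (4.0000, 2.4828, -2.3448, -0.6897).
‖u_2‖ = 5.3045, so e_2 = (0.7541, 0.4680, -0.4420, -0.1300).
Qᵀb = (4.4567, 0.7801).
Back-substitute: x_2 = 0.7801/5.3045 = 0.1471.
x_1 = (4.4567 − 4.4567·0.1471)/5.3852 = 0.7059.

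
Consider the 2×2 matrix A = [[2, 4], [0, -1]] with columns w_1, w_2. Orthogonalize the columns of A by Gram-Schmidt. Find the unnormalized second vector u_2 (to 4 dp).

u_2 = (0.0000, -1.0000)

w_1 = (2, 0); ‖w_1‖ = 2.0000, so q_1 = (1.0000, 0.0000).
q_1·w_2 = 1.0000·4 + 0.0000·(-1) = 4.0000.
u_2 = w_2 − 4.0000·q_1 = (0.0000, -1.0000).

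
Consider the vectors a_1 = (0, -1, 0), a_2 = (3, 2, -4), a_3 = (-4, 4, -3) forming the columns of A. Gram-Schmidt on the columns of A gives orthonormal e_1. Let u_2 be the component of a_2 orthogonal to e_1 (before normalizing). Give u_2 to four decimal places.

e_1 = a_1/‖a_1‖ = (0, -1, 0)/1.0000 = (0.0000, -1.0000, 0.0000).
r_{12} = e_1·a_2 = -2.0000.
u_2 = a_2 + 2.0000·e_1 = (3.0000, 0.0000, -4.0000).

u_2 = (3.0000, 0.0000, -4.0000)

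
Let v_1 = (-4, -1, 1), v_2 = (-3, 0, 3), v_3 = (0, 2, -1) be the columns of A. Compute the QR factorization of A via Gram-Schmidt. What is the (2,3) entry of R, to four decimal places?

v_1 = (-4, -1, 1); ‖v_1‖ = 4.2426, so q_1 = (-0.9428, -0.2357, 0.2357).
q_1·v_2 = (-0.9428)·(-3) + (-0.2357)·0 + 0.2357·3 = 3.5355.
u_2 = v_2 − 3.5355·q_1 = (0.3333, 0.8333, 2.1667).
‖u_2‖ = 2.3452, so q_2 = (0.1421, 0.3553, 0.9239).
r_{23} = q_2·v_3 = -0.2132.

r_{23} = -0.2132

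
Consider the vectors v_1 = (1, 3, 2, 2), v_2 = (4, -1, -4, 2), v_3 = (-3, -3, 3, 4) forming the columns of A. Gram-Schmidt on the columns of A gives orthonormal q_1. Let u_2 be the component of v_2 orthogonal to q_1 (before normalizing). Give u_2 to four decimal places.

v_1 = (1, 3, 2, 2); ‖v_1‖ = 4.2426, so q_1 = (0.2357, 0.7071, 0.4714, 0.4714).
q_1·v_2 = 0.2357·4 + 0.7071·(-1) + 0.4714·(-4) + 0.4714·2 = -0.7071.
u_2 = v_2 + 0.7071·q_1 = (4.1667, -0.5000, -3.6667, 2.3333).

u_2 = (4.1667, -0.5000, -3.6667, 2.3333)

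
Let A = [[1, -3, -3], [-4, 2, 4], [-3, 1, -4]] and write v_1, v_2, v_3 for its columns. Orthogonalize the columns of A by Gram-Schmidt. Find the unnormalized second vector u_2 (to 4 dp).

u_2 = (-2.4615, -0.1538, -0.6154)

e_1 = v_1/‖v_1‖ = (1, -4, -3)/5.0990 = (0.1961, -0.7845, -0.5883).
r_{12} = e_1·v_2 = -2.7456.
u_2 = v_2 + 2.7456·e_1 = (-2.4615, -0.1538, -0.6154).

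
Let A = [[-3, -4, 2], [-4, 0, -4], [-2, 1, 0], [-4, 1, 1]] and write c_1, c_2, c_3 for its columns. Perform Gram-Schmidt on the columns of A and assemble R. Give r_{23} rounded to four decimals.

e_1 = c_1/‖c_1‖ = (-3, -4, -2, -4)/6.7082 = (-0.4472, -0.5963, -0.2981, -0.5963).
r_{12} = e_1·c_2 = 0.8944.
u_2 = c_2 − 0.8944·e_1 = (-3.6000, 0.5333, 1.2667, 1.5333).
‖u_2‖ = 4.1473, so e_2 = (-0.8680, 0.1286, 0.3054, 0.3697).
r_{23} = e_2·c_3 = -1.8807.

r_{23} = -1.8807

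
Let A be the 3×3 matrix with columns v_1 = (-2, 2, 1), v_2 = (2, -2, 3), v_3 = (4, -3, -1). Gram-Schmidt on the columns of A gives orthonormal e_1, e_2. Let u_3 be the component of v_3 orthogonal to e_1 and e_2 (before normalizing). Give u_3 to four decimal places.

u_3 = (0.5000, 0.5000, 0.0000)

v_1 = (-2, 2, 1); ‖v_1‖ = 3.0000, so e_1 = (-0.6667, 0.6667, 0.3333).
e_1·v_2 = (-0.6667)·2 + 0.6667·(-2) + 0.3333·3 = -1.6667.
u_2 = v_2 + 1.6667·e_1 = (0.8889, -0.8889, 3.5556).
‖u_2‖ = 3.7712, so e_2 = (0.2357, -0.2357, 0.9428).
e_1·v_3 = (-0.6667)·4 + 0.6667·(-3) + 0.3333·(-1) = -5.0000; e_2·v_3 = 0.2357·4 + (-0.2357)·(-3) + 0.9428·(-1) = 0.7071.
u_3 = v_3 + 5.0000·e_1 − 0.7071·e_2 = (0.5000, 0.5000, 0.0000).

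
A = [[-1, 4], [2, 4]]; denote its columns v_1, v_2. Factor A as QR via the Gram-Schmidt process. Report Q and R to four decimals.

v_1 = (-1, 2); ‖v_1‖ = 2.2361, so q_1 = (-0.4472, 0.8944).
q_1·v_2 = (-0.4472)·4 + 0.8944·4 = 1.7889.
u_2 = v_2 − 1.7889·q_1 = (4.8000, 2.4000).
‖u_2‖ = 5.3666, so q_2 = (0.8944, 0.4472).

Q = [[-0.4472, 0.8944], [0.8944, 0.4472]], R = [[2.2361, 1.7889], [0.0000, 5.3666]]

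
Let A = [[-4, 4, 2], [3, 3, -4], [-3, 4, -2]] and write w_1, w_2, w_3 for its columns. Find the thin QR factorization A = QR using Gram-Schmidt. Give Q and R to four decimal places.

q_1 = w_1/‖w_1‖ = (-4, 3, -3)/5.8310 = (-0.6860, 0.5145, -0.5145).
r_{12} = q_1·w_2 = -3.2585.
u_2 = w_2 + 3.2585·q_1 = (1.7647, 4.6765, 2.3235).
‖u_2‖ = 5.5120, so q_2 = (0.3202, 0.8484, 0.4215).
r_{13} = q_1·w_3 = -2.4010; r_{23} = q_2·w_3 = -3.5964.
u_3 = w_3 + 2.4010·q_1 + 3.5964·q_2 = (1.5044, 0.2865, -1.7193).
‖u_3‖ = 2.3024, so q_3 = (0.6534, 0.1245, -0.7467).

Q = [[-0.6860, 0.3202, 0.6534], [0.5145, 0.8484, 0.1245], [-0.5145, 0.4215, -0.7467]], R = [[5.8310, -3.2585, -2.4010], [0.0000, 5.5120, -3.5964], [0.0000, 0.0000, 2.3024]]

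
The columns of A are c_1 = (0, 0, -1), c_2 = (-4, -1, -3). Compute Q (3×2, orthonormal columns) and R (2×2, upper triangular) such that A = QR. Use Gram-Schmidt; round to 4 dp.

c_1 = (0, 0, -1); ‖c_1‖ = 1.0000, so q_1 = (0.0000, 0.0000, -1.0000).
q_1·c_2 = 0.0000·(-4) + 0.0000·(-1) + (-1.0000)·(-3) = 3.0000.
u_2 = c_2 − 3.0000·q_1 = (-4.0000, -1.0000, 0.0000).
‖u_2‖ = 4.1231, so q_2 = (-0.9701, -0.2425, 0.0000).

Q = [[0.0000, -0.9701], [0.0000, -0.2425], [-1.0000, 0.0000]], R = [[1.0000, 3.0000], [0.0000, 4.1231]]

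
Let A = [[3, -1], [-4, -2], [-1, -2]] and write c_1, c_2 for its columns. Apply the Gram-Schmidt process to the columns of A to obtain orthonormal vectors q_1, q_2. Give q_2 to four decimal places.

c_1 = (3, -4, -1); ‖c_1‖ = 5.0990, so q_1 = (0.5883, -0.7845, -0.1961).
q_1·c_2 = 0.5883·(-1) + (-0.7845)·(-2) + (-0.1961)·(-2) = 1.3728.
u_2 = c_2 − 1.3728·q_1 = (-1.8077, -0.9231, -1.7308).
‖u_2‖ = 2.6675, so q_2 = (-0.6777, -0.3460, -0.6488).

q_2 = (-0.6777, -0.3460, -0.6488)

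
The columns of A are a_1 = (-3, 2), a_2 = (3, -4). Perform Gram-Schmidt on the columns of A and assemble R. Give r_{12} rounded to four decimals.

a_1 = (-3, 2); ‖a_1‖ = 3.6056, so e_1 = (-0.8321, 0.5547).
r_{12} = e_1·a_2 = -4.7150.

r_{12} = -4.7150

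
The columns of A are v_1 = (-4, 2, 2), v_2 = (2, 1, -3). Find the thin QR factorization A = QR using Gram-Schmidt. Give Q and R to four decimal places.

v_1 = (-4, 2, 2); ‖v_1‖ = 4.8990, so e_1 = (-0.8165, 0.4082, 0.4082).
e_1·v_2 = (-0.8165)·2 + 0.4082·1 + 0.4082·(-3) = -2.4495.
u_2 = v_2 + 2.4495·e_1 = (0.0000, 2.0000, -2.0000).
‖u_2‖ = 2.8284, so e_2 = (0.0000, 0.7071, -0.7071).

Q = [[-0.8165, 0.0000], [0.4082, 0.7071], [0.4082, -0.7071]], R = [[4.8990, -2.4495], [0.0000, 2.8284]]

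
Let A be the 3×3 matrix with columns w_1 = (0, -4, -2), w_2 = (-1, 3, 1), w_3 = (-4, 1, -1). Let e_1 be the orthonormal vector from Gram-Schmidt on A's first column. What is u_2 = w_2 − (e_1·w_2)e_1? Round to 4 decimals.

u_2 = (-1.0000, 0.2000, -0.4000)

w_1 = (0, -4, -2); ‖w_1‖ = 4.4721, so e_1 = (0.0000, -0.8944, -0.4472).
e_1·w_2 = 0.0000·(-1) + (-0.8944)·3 + (-0.4472)·1 = -3.1305.
u_2 = w_2 + 3.1305·e_1 = (-1.0000, 0.2000, -0.4000).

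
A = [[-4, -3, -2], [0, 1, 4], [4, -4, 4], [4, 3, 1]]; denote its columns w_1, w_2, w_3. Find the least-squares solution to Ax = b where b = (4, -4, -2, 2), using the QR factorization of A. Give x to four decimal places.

w_1 = (-4, 0, 4, 4); ‖w_1‖ = 6.9282, so e_1 = (-0.5774, 0.0000, 0.5774, 0.5774).
e_1·w_2 = (-0.5774)·(-3) + 0.0000·1 + 0.5774·(-4) + 0.5774·3 = 1.1547.
u_2 = w_2 − 1.1547·e_1 = (-2.3333, 1.0000, -4.6667, 2.3333).
‖u_2‖ = 5.8023, so e_2 = (-0.4021, 0.1723, -0.8043, 0.4021).
e_1·w_3 = (-0.5774)·(-2) + 0.0000·4 + 0.5774·4 + 0.5774·1 = 4.0415; e_2·w_3 = (-0.4021)·(-2) + 0.1723·4 + (-0.8043)·4 + 0.4021·1 = -1.3213.
u_3 = w_3 − 4.0415·e_1 + 1.3213·e_2 = (-0.1980, 4.2277, 0.6040, -0.8020).
‖u_3‖ = 4.3498, so e_3 = (-0.0455, 0.9719, 0.1388, -0.1844).
Qᵀb = (-2.3094, 0.1149, -4.7163).
Back-substitute: x_3 = -4.7163/4.3498 = -1.0842.
x_2 = (0.1149 + 1.3213·(-1.0842))/5.8023 = -0.2271.
x_1 = (-2.3094 − 1.1547·(-0.2271) − 4.0415·(-1.0842))/6.9282 = 0.3370.

x = (0.3370, -0.2271, -1.0842)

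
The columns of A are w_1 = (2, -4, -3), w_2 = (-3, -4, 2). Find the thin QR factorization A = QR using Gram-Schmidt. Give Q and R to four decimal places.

w_1 = (2, -4, -3); ‖w_1‖ = 5.3852, so e_1 = (0.3714, -0.7428, -0.5571).
e_1·w_2 = 0.3714·(-3) + (-0.7428)·(-4) + (-0.5571)·2 = 0.7428.
u_2 = w_2 − 0.7428·e_1 = (-3.2759, -3.4483, 2.4138).
‖u_2‖ = 5.3337, so e_2 = (-0.6142, -0.6465, 0.4526).

Q = [[0.3714, -0.6142], [-0.7428, -0.6465], [-0.5571, 0.4526]], R = [[5.3852, 0.7428], [0.0000, 5.3337]]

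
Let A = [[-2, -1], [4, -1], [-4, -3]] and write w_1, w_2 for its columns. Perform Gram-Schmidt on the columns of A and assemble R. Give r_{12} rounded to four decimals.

r_{12} = 1.6667

q_1 = w_1/‖w_1‖ = (-2, 4, -4)/6.0000 = (-0.3333, 0.6667, -0.6667).
r_{12} = q_1·w_2 = 1.6667.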